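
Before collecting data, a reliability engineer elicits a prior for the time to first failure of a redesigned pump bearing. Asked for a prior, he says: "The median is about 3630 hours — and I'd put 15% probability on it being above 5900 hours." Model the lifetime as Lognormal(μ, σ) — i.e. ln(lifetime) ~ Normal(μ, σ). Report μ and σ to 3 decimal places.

μ ≈ 8.197, σ ≈ 0.469

If T ~ Lognormal(μ,σ) then ln T ~ Normal(μ,σ), so the p-quantile of ln T is μ + z_p·σ.
ln(3630) = 8.197 and ln(5900) = 8.683; z_{0.5} = 0, z_{0.85} = 1.036.
σ = (8.683 − 8.197)/(1.036 − (0)) = 0.469.
μ = 8.197 − (0)·0.469 = 8.197.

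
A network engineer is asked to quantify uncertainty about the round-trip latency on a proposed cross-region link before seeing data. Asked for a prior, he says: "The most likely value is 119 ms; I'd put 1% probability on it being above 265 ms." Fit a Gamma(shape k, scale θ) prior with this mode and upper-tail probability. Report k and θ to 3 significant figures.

Gamma(k,θ) with k>1 has mode (k−1)θ, so θ = 119/(k−1).
Need P(X < 265) = 0.99 with θ tied to k this way. Start at k = 2, θ = 119: P(X<265) ≈ 0.652.
Too low — raise k to concentrate. Iterating converges to k ≈ 8.5.
Then θ = 119/(8.5−1) ≈ 15.9.

k ≈ 8.5, θ ≈ 15.9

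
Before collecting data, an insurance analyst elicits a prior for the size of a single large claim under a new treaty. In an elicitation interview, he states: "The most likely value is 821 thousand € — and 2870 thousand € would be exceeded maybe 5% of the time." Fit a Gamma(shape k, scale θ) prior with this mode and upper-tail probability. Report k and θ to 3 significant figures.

Gamma(k,θ) with k>1 has mode (k−1)θ, so θ = 821/(k−1).
Need P(X < 2870) = 0.95 with θ tied to k this way. Start at k = 2, θ = 821: P(X<2870) ≈ 0.864.
Too low — raise k to concentrate. Iterating converges to k ≈ 2.65.
Then θ = 821/(2.65−1) ≈ 498.

k ≈ 2.65, θ ≈ 498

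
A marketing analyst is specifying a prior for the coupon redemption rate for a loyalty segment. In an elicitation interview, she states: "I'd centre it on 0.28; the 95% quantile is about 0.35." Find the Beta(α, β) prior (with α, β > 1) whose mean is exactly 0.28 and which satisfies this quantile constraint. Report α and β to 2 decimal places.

α ≈ 32.86, β ≈ 84.50

With mean 0.28 fixed, write α = 0.28s, β = 0.72s where s = α+β.
Need P(θ < 0.35) = 0.95 under Beta(0.28s, 0.72s). Normal approximation: (q−m)/√(m(1−m)/s) ≈ z_{0.95} = 1.64, so s ≈ 0.28·0.72·(1.64)²/(0.35−0.28)² = 111.3.
At s = 111.3: P(θ<0.35) ≈ 0.946. Adjusting to match 0.95 gives s ≈ 117.36.
So α = 0.28·117.36 ≈ 32.86, β = 0.72·117.36 ≈ 84.50.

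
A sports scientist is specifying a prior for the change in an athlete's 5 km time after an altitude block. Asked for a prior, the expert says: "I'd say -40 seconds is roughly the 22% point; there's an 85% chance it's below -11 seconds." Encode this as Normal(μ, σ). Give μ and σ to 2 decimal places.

μ = -27.62, σ = 16.03

For Normal(μ,σ), the p-quantile is μ + z_p·σ. Here z_{0.22} = -0.7722, z_{0.85} = 1.036.
So -40 = μ − 0.7722σ and -11 = μ + 1.036σ.
Subtracting: σ = (-11 − -40)/(1.036 − (-0.7722)) = 16.03.
Then μ = -40 − (-0.7722)·16.03 = -27.62.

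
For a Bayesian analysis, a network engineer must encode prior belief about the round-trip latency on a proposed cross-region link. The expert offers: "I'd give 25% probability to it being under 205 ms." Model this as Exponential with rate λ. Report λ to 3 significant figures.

P(T < 205.0) = 1 − e^(−λ·205.0) = 0.25, so λ = −ln(1−0.25)/205.0 = −ln(0.75)/205.0 = 0.0014.

λ ≈ 0.0014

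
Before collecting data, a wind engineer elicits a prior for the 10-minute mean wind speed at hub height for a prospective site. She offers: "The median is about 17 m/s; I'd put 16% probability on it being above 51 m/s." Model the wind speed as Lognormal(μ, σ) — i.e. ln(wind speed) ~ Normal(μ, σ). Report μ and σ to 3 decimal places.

If T ~ Lognormal(μ,σ) then ln T ~ Normal(μ,σ), so the p-quantile of ln T is μ + z_p·σ.
ln(17) = 2.833 and ln(51) = 3.932; z_{0.5} = 0, z_{0.84} = 0.9945.
σ = (3.932 − 2.833)/(0.9945 − (0)) = 1.105.
μ = 2.833 − (0)·1.105 = 2.833.

μ ≈ 2.833, σ ≈ 1.105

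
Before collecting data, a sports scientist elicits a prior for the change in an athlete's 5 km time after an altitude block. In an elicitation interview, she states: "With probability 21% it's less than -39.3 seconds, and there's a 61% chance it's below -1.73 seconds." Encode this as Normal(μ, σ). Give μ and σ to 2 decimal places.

For Normal(μ,σ), the p-quantile is μ + z_p·σ. Here z_{0.21} = -0.8064, z_{0.61} = 0.2793.
So -39.3 = μ − 0.8064σ and -1.73 = μ + 0.2793σ.
Subtracting: σ = (-1.73 − -39.3)/(0.2793 − (-0.8064)) = 34.60.
Then μ = -39.3 − (-0.8064)·34.60 = -11.40.

μ = -11.40, σ = 34.60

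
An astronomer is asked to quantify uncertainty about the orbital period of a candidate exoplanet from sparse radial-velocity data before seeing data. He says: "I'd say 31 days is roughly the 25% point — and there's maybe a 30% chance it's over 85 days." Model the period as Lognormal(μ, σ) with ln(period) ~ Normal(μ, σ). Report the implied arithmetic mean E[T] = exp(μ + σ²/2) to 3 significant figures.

E[T] ≈ 77.9 days

If T ~ Lognormal(μ,σ) then ln T ~ Normal(μ,σ), so the p-quantile of ln T is μ + z_p·σ.
ln(31) = 3.434 and ln(85) = 4.443; z_{0.25} = -0.6745, z_{0.7} = 0.5244.
σ = (4.443 − 3.434)/(0.5244 − (-0.6745)) = 0.841.
μ = 3.434 − (-0.6745)·0.841 = 4.001.
E[T] = exp(μ + σ²/2) = exp(4.001 + 0.3539) = 77.9 days.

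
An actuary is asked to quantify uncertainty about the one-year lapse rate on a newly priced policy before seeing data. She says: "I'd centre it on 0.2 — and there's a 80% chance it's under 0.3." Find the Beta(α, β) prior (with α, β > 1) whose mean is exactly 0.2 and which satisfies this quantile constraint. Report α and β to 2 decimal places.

α ≈ 1.90, β ≈ 7.60

With mean 0.2 fixed, write α = 0.2s, β = 0.8s where s = α+β.
Need P(θ < 0.3) = 0.8 under Beta(0.2s, 0.8s). Normal approximation: (q−m)/√(m(1−m)/s) ≈ z_{0.8} = 0.842, so s ≈ 0.2·0.8·(0.842)²/(0.3−0.2)² = 11.3.
At s = 11.3: P(θ<0.3) ≈ 0.814. Adjusting to match 0.8 gives s ≈ 9.50.
So α = 0.2·9.50 ≈ 1.90, β = 0.8·9.50 ≈ 7.60.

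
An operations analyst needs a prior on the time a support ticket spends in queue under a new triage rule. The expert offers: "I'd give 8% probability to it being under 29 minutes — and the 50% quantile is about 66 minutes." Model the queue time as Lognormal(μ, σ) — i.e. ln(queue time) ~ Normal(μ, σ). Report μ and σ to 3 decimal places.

If T ~ Lognormal(μ,σ) then ln T ~ Normal(μ,σ), so the p-quantile of ln T is μ + z_p·σ.
ln(29) = 3.367 and ln(66) = 4.19; z_{0.08} = -1.405, z_{0.5} = 0.
σ = (4.19 − 3.367)/(0 − (-1.405)) = 0.585.
μ = 3.367 − (-1.405)·0.585 = 4.190.

μ ≈ 4.190, σ ≈ 0.585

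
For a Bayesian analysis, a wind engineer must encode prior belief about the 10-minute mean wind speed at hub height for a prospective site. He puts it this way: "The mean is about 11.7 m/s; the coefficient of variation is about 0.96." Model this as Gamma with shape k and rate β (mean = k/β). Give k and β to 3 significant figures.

For Gamma(k, rate β): mean = k/β, variance = k/β², so CV = 1/√k.
CV = 0.96, hence k = 1/CV² = 1.09.
Then β = k/mean = 1.09/11.7 = 0.0927.

k ≈ 1.09, β ≈ 0.0927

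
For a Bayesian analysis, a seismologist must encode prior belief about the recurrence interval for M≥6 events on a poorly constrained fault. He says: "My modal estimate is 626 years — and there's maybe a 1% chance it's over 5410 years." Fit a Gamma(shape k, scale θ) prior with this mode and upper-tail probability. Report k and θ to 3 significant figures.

k ≈ 1.7, θ ≈ 891

Gamma(k,θ) with k>1 has mode (k−1)θ, so θ = 626/(k−1).
Need P(X < 5410) = 0.99 with θ tied to k this way. Start at k = 2, θ = 626: P(X<5410) ≈ 0.998.
Too high — lower k to spread out. Iterating converges to k ≈ 1.7.
Then θ = 626/(1.7−1) ≈ 891.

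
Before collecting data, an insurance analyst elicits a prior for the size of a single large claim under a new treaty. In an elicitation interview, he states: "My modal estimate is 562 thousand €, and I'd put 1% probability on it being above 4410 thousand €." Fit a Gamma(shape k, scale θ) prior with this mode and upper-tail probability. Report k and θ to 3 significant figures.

k ≈ 1.8, θ ≈ 705

Gamma(k,θ) with k>1 has mode (k−1)θ, so θ = 562/(k−1).
Need P(X < 4410) = 0.99 with θ tied to k this way. Start at k = 2, θ = 562: P(X<4410) ≈ 0.997.
Too high — lower k to spread out. Iterating converges to k ≈ 1.8.
Then θ = 562/(1.8−1) ≈ 705.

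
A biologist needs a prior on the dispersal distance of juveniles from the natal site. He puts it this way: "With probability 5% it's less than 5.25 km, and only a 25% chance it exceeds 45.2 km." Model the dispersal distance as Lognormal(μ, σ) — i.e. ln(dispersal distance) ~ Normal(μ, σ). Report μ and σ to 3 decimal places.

If T ~ Lognormal(μ,σ) then ln T ~ Normal(μ,σ), so the p-quantile of ln T is μ + z_p·σ.
ln(5.25) = 1.658 and ln(45.2) = 3.811; z_{0.05} = -1.645, z_{0.75} = 0.6745.
σ = (3.811 − 1.658)/(0.6745 − (-1.645)) = 0.928.
μ = 1.658 − (-1.645)·0.928 = 3.185.

μ ≈ 3.185, σ ≈ 0.928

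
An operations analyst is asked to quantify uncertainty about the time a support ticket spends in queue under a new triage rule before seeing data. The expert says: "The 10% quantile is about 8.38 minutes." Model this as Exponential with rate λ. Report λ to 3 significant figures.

λ ≈ 0.0126

P(T < 8.38) = 1 − e^(−λ·8.38) = 0.1, so λ = −ln(1−0.1)/8.38 = −ln(0.9)/8.38 = 0.0126.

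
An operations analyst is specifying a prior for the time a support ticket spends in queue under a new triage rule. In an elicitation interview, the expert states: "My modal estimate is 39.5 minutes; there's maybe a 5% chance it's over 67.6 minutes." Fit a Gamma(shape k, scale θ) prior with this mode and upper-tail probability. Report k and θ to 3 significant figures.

Gamma(k,θ) with k>1 has mode (k−1)θ, so θ = 39.5/(k−1).
Need P(X < 67.6) = 0.95 with θ tied to k this way. Start at k = 2, θ = 39.5: P(X<67.6) ≈ 0.510.
Too low — raise k to concentrate. Iterating converges to k ≈ 10.7.
Then θ = 39.5/(10.7−1) ≈ 4.09.

k ≈ 10.7, θ ≈ 4.09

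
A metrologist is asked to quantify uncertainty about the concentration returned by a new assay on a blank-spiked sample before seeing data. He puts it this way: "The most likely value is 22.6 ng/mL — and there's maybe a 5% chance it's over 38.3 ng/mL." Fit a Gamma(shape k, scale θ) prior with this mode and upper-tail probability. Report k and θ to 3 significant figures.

Gamma(k,θ) with k>1 has mode (k−1)θ, so θ = 22.6/(k−1).
Need P(X < 38.3) = 0.95 with θ tied to k this way. Start at k = 2, θ = 22.6: P(X<38.3) ≈ 0.505.
Too low — raise k to concentrate. Iterating converges to k ≈ 11.
Then θ = 22.6/(11−1) ≈ 2.25.

k ≈ 11, θ ≈ 2.25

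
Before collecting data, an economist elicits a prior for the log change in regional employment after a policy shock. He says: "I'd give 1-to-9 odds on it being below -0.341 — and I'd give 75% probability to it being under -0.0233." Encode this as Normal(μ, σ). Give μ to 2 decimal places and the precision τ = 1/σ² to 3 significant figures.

μ = -0.13, τ = 37.9

The p-quantile of Normal(μ,σ) is μ + z_p·σ, with z_{0.1} = -1.282 and z_{0.75} = 0.6745.
Eliminate σ: μ = (z₂·x₁ − z₁·x₂)/(z₂ − z₁) = (0.6745·-0.341 − (-1.282)·-0.0233)/1.956 = -0.13.
Then σ = (x₂ − x₁)/(z₂ − z₁) = (-0.0233 − -0.341)/1.956 = 0.16.
Precision τ = 1/σ² = 1/0.1624² = 37.9.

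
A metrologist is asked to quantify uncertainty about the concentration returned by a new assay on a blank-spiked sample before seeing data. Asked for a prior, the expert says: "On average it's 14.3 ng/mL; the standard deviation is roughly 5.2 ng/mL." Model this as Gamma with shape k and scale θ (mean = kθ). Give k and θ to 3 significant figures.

For Gamma(k, scale θ): mean = kθ, variance = kθ², so CV = 1/√k.
CV = SD/mean = 5.2/14.3 = 0.3636, hence k = 1/CV² = 7.56.
Then θ = mean/k = 14.3/7.56 = 1.89.

k ≈ 7.56, θ ≈ 1.89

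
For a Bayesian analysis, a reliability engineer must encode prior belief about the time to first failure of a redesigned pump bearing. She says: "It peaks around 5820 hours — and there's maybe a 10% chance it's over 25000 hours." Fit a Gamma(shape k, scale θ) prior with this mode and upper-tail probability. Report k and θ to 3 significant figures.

k ≈ 1.85, θ ≈ 6810

Gamma(k,θ) with k>1 has mode (k−1)θ, so θ = 5820/(k−1).
Need P(X < 25000) = 0.9 with θ tied to k this way. Start at k = 2, θ = 5820: P(X<25000) ≈ 0.928.
Too high — lower k to spread out. Iterating converges to k ≈ 1.85.
Then θ = 5820/(1.85−1) ≈ 6810.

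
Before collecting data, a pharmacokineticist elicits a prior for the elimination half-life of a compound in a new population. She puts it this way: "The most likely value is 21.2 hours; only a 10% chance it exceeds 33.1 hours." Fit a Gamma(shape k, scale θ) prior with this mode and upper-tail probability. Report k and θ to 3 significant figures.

Gamma(k,θ) with k>1 has mode (k−1)θ, so θ = 21.2/(k−1).
Need P(X < 33.1) = 0.9 with θ tied to k this way. Start at k = 2, θ = 21.2: P(X<33.1) ≈ 0.462.
Too low — raise k to concentrate. Iterating converges to k ≈ 10.4.
Then θ = 21.2/(10.4−1) ≈ 2.25.

k ≈ 10.4, θ ≈ 2.25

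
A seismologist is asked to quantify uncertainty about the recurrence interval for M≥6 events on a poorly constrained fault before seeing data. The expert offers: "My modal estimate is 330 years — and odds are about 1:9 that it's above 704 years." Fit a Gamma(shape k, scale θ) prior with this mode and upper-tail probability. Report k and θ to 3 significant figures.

k ≈ 4.35, θ ≈ 98.6

Gamma(k,θ) with k>1 has mode (k−1)θ, so θ = 330/(k−1).
Need P(X < 704) = 0.9 with θ tied to k this way. Start at k = 2, θ = 330: P(X<704) ≈ 0.629.
Too low — raise k to concentrate. Iterating converges to k ≈ 4.35.
Then θ = 330/(4.35−1) ≈ 98.6.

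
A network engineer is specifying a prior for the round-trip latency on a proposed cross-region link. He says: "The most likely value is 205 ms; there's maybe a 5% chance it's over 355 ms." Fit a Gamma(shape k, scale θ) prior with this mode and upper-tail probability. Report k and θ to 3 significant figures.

Gamma(k,θ) with k>1 has mode (k−1)θ, so θ = 205/(k−1).
Need P(X < 355) = 0.95 with θ tied to k this way. Start at k = 2, θ = 205: P(X<355) ≈ 0.517.
Too low — raise k to concentrate. Iterating converges to k ≈ 10.3.
Then θ = 205/(10.3−1) ≈ 22.2.

k ≈ 10.3, θ ≈ 22.2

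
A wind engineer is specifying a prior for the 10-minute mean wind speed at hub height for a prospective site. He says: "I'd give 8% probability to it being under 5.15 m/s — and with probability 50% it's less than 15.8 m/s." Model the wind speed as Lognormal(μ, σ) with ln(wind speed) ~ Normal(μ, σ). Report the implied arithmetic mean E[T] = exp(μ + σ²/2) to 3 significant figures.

E[T] ≈ 21.7 m/s

If T ~ Lognormal(μ,σ) then ln T ~ Normal(μ,σ), so the p-quantile of ln T is μ + z_p·σ.
ln(5.15) = 1.639 and ln(15.8) = 2.76; z_{0.08} = -1.405, z_{0.5} = 0.
σ = (2.76 − 1.639)/(0 − (-1.405)) = 0.798.
μ = 1.639 − (-1.405)·0.798 = 2.760.
E[T] = exp(μ + σ²/2) = exp(2.760 + 0.3183) = 21.7 m/s.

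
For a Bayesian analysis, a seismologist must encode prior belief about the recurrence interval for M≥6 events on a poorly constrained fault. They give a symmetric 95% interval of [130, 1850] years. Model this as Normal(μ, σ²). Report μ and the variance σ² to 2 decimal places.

A symmetric 95% interval runs μ ± z·σ with z = 1.96.
Half-width = 860, so σ = 860/1.96 = 438.784 and σ² = 192531.02.
μ is the interval midpoint, 990.00.

μ = 990.00, σ² = 192531.02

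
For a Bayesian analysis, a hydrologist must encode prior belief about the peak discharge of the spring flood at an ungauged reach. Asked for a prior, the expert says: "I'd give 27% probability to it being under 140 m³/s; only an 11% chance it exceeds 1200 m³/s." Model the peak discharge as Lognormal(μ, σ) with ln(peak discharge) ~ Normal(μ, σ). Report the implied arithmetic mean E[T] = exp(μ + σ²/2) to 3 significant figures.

If T ~ Lognormal(μ,σ) then ln T ~ Normal(μ,σ), so the p-quantile of ln T is μ + z_p·σ.
ln(140) = 4.942 and ln(1200) = 7.09; z_{0.27} = -0.6128, z_{0.89} = 1.227.
σ = (7.09 − 4.942)/(1.227 − (-0.6128)) = 1.168.
μ = 4.942 − (-0.6128)·1.168 = 5.657.
E[T] = exp(μ + σ²/2) = exp(5.657 + 0.6822) = 567 m³/s.

E[T] ≈ 567 m³/s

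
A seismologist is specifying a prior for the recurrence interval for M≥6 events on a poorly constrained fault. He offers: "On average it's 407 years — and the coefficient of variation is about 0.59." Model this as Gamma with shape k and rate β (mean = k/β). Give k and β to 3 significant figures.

k ≈ 2.87, β ≈ 0.00706

For Gamma(k, rate β): mean = k/β, variance = k/β², so CV = 1/√k.
CV = 0.59, hence k = 1/CV² = 2.87.
Then β = k/mean = 2.87/407 = 0.00706.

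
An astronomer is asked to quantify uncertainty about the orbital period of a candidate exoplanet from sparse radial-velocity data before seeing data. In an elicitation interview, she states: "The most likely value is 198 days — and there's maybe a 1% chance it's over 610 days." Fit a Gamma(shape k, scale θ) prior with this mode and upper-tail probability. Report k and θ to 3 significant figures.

Gamma(k,θ) with k>1 has mode (k−1)θ, so θ = 198/(k−1).
Need P(X < 610) = 0.99 with θ tied to k this way. Start at k = 2, θ = 198: P(X<610) ≈ 0.813.
Too low — raise k to concentrate. Iterating converges to k ≈ 4.53.
Then θ = 198/(4.53−1) ≈ 56.

k ≈ 4.53, θ ≈ 56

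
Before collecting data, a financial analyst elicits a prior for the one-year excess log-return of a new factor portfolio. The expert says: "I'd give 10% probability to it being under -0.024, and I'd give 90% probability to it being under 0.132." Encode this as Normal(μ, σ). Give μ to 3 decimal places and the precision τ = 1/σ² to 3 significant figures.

μ = 0.054, τ = 270

For Normal(μ,σ), the p-quantile is μ + z_p·σ. Here z_{0.1} = -1.282, z_{0.9} = 1.282.
So -0.024 = μ − 1.282σ and 0.132 = μ + 1.282σ.
Subtracting: σ = (0.132 − -0.024)/(1.282 − (-1.282)) = 0.061.
Then μ = -0.024 − (-1.282)·0.061 = 0.054.
Precision τ = 1/σ² = 1/0.06086² = 270.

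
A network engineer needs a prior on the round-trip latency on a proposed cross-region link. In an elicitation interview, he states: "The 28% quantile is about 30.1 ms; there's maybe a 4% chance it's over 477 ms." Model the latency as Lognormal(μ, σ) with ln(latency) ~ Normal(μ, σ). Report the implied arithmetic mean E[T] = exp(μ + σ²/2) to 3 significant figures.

E[T] ≈ 121 ms

If T ~ Lognormal(μ,σ) then ln T ~ Normal(μ,σ), so the p-quantile of ln T is μ + z_p·σ.
ln(30.1) = 3.405 and ln(477) = 6.168; z_{0.28} = -0.5828, z_{0.96} = 1.751.
σ = (6.168 − 3.405)/(1.751 − (-0.5828)) = 1.184.
μ = 3.405 − (-0.5828)·1.184 = 4.095.
E[T] = exp(μ + σ²/2) = exp(4.095 + 0.7010) = 121 ms.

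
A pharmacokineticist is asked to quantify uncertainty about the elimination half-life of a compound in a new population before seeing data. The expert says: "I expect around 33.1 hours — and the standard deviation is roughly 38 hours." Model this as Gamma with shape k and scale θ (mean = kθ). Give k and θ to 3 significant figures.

k ≈ 0.759, θ ≈ 43.6

For Gamma(k, scale θ): mean = kθ, variance = kθ², so CV = 1/√k.
CV = SD/mean = 38/33.1 = 1.148, hence k = 1/CV² = 0.759.
Then θ = mean/k = 33.1/0.759 = 43.6.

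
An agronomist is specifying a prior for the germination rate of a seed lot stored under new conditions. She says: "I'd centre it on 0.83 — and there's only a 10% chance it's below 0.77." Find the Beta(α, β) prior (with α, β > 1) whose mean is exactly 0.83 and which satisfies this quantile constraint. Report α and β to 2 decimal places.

With mean 0.83 fixed, write α = 0.83s, β = 0.17s where s = α+β.
Need P(θ < 0.77) = 0.1 under Beta(0.83s, 0.17s). Normal approximation: (q−m)/√(m(1−m)/s) ≈ z_{0.1} = -1.28, so s ≈ 0.83·0.17·(-1.28)²/(0.77−0.83)² = 64.4.
At s = 64.4: P(θ<0.77) ≈ 0.105. Adjusting to match 0.1 gives s ≈ 67.92.
So α = 0.83·67.92 ≈ 56.37, β = 0.17·67.92 ≈ 11.55.

α ≈ 56.37, β ≈ 11.55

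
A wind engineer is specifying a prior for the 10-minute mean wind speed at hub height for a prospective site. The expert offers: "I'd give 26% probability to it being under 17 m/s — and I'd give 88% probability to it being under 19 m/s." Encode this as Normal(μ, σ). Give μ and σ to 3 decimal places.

For Normal(μ,σ), the p-quantile is μ + z_p·σ. Here z_{0.26} = -0.6433, z_{0.88} = 1.175.
So 17 = μ − 0.6433σ and 19 = μ + 1.175σ.
Subtracting: σ = (19 − 17)/(1.175 − (-0.6433)) = 1.100.
Then μ = 17 − (-0.6433)·1.100 = 17.708.

μ = 17.708, σ = 1.100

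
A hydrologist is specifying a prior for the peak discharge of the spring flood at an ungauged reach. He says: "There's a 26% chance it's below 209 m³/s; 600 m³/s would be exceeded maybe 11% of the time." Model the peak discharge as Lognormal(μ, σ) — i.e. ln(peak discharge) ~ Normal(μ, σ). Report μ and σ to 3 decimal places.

μ ≈ 5.705, σ ≈ 0.564

If T ~ Lognormal(μ,σ) then ln T ~ Normal(μ,σ), so the p-quantile of ln T is μ + z_p·σ.
ln(209) = 5.342 and ln(600) = 6.397; z_{0.26} = -0.6433, z_{0.89} = 1.227.
σ = (6.397 − 5.342)/(1.227 − (-0.6433)) = 0.564.
μ = 5.342 − (-0.6433)·0.564 = 5.705.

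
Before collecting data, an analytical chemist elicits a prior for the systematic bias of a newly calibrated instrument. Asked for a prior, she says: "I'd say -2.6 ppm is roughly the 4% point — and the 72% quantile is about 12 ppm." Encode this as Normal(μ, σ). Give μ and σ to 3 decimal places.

The p-quantile of Normal(μ,σ) is μ + z_p·σ, with z_{0.04} = -1.751 and z_{0.72} = 0.5828.
Eliminate σ: μ = (z₂·x₁ − z₁·x₂)/(z₂ − z₁) = (0.5828·-2.6 − (-1.751)·12)/2.334 = 8.353.
Then σ = (x₂ − x₁)/(z₂ − z₁) = (12 − -2.6)/2.334 = 6.257.

μ = 8.353, σ = 6.257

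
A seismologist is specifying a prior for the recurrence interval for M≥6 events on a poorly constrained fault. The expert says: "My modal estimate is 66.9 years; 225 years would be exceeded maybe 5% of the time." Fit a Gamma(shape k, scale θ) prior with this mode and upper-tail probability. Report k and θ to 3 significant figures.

Gamma(k,θ) with k>1 has mode (k−1)θ, so θ = 66.9/(k−1).
Need P(X < 225) = 0.95 with θ tied to k this way. Start at k = 2, θ = 66.9: P(X<225) ≈ 0.849.
Too low — raise k to concentrate. Iterating converges to k ≈ 2.77.
Then θ = 66.9/(2.77−1) ≈ 37.8.

k ≈ 2.77, θ ≈ 37.8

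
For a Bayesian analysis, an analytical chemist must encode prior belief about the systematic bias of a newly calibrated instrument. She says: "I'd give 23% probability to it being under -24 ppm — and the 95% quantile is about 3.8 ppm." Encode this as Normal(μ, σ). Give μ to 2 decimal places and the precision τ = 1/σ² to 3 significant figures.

For Normal(μ,σ), the p-quantile is μ + z_p·σ. Here z_{0.23} = -0.7388, z_{0.95} = 1.645.
So -24 = μ − 0.7388σ and 3.8 = μ + 1.645σ.
Subtracting: σ = (3.8 − -24)/(1.645 − (-0.7388)) = 11.66.
Then μ = -24 − (-0.7388)·11.66 = -15.38.
Precision τ = 1/σ² = 1/11.66² = 0.00735.

μ = -15.38, τ = 0.00735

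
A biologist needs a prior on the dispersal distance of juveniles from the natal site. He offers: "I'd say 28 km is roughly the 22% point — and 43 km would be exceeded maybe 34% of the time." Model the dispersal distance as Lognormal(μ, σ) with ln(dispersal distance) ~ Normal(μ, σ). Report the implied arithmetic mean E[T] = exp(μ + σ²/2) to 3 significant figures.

E[T] ≈ 39.5 km

If T ~ Lognormal(μ,σ) then ln T ~ Normal(μ,σ), so the p-quantile of ln T is μ + z_p·σ.
ln(28) = 3.332 and ln(43) = 3.761; z_{0.22} = -0.7722, z_{0.66} = 0.4125.
σ = (3.761 − 3.332)/(0.4125 − (-0.7722)) = 0.362.
μ = 3.332 − (-0.7722)·0.362 = 3.612.
E[T] = exp(μ + σ²/2) = exp(3.612 + 0.0656) = 39.5 km.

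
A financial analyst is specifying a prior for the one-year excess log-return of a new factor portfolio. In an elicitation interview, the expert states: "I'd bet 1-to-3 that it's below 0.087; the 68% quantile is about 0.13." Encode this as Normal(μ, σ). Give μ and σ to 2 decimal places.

μ = 0.11, σ = 0.04

For Normal(μ,σ), the p-quantile is μ + z_p·σ. Here z_{0.25} = -0.6745, z_{0.68} = 0.4677.
So 0.087 = μ − 0.6745σ and 0.13 = μ + 0.4677σ.
Subtracting: σ = (0.13 − 0.087)/(0.4677 − (-0.6745)) = 0.04.
Then μ = 0.087 − (-0.6745)·0.04 = 0.11.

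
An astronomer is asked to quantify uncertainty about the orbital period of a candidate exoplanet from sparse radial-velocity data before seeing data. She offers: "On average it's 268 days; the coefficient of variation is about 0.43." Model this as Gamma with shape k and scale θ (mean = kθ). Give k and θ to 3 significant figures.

k ≈ 5.41, θ ≈ 49.6

For Gamma(k, scale θ): mean = kθ, variance = kθ², so CV = 1/√k.
CV = 0.43, hence k = 1/CV² = 5.41.
Then θ = mean/k = 268/5.41 = 49.6.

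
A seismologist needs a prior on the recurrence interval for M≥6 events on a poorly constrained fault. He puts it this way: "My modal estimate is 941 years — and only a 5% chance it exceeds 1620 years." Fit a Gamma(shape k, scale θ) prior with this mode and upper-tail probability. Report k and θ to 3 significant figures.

k ≈ 10.5, θ ≈ 99.5

Gamma(k,θ) with k>1 has mode (k−1)θ, so θ = 941/(k−1).
Need P(X < 1620) = 0.95 with θ tied to k this way. Start at k = 2, θ = 941: P(X<1620) ≈ 0.513.
Too low — raise k to concentrate. Iterating converges to k ≈ 10.5.
Then θ = 941/(10.5−1) ≈ 99.5.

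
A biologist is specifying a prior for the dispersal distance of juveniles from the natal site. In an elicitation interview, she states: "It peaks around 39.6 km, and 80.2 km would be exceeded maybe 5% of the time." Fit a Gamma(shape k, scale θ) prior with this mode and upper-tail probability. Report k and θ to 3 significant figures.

k ≈ 6.56, θ ≈ 7.12

Gamma(k,θ) with k>1 has mode (k−1)θ, so θ = 39.6/(k−1).
Need P(X < 80.2) = 0.95 with θ tied to k this way. Start at k = 2, θ = 39.6: P(X<80.2) ≈ 0.601.
Too low — raise k to concentrate. Iterating converges to k ≈ 6.56.
Then θ = 39.6/(6.56−1) ≈ 7.12.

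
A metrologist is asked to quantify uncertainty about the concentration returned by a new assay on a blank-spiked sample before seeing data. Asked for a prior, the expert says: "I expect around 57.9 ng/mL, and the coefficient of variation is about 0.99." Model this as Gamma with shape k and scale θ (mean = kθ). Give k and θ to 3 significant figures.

For Gamma(k, scale θ): mean = kθ, variance = kθ², so CV = 1/√k.
CV = 0.99, hence k = 1/CV² = 1.02.
Then θ = mean/k = 57.9/1.02 = 56.7.

k ≈ 1.02, θ ≈ 56.7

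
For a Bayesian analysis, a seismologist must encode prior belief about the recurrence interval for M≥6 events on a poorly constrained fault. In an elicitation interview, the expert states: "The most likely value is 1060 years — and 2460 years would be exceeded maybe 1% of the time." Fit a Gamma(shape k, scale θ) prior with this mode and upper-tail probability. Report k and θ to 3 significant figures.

Gamma(k,θ) with k>1 has mode (k−1)θ, so θ = 1060/(k−1).
Need P(X < 2460) = 0.99 with θ tied to k this way. Start at k = 2, θ = 1060: P(X<2460) ≈ 0.674.
Too low — raise k to concentrate. Iterating converges to k ≈ 7.73.
Then θ = 1060/(7.73−1) ≈ 158.

k ≈ 7.73, θ ≈ 158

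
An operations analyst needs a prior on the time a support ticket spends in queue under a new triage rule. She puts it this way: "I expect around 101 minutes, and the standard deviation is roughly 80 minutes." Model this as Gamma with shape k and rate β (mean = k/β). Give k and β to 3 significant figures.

k ≈ 1.59, β ≈ 0.0158

For Gamma(k, rate β): mean = k/β, variance = k/β², so CV = 1/√k.
CV = SD/mean = 80/101 = 0.7921, hence k = 1/CV² = 1.59.
Then β = k/mean = 1.59/101 = 0.0158.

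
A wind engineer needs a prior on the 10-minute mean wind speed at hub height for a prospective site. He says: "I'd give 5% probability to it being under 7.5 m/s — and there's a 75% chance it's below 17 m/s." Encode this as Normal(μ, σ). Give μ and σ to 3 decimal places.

μ = 14.237, σ = 4.096

The p-quantile of Normal(μ,σ) is μ + z_p·σ, with z_{0.05} = -1.645 and z_{0.75} = 0.6745.
Eliminate σ: μ = (z₂·x₁ − z₁·x₂)/(z₂ − z₁) = (0.6745·7.5 − (-1.645)·17)/2.319 = 14.237.
Then σ = (x₂ − x₁)/(z₂ − z₁) = (17 − 7.5)/2.319 = 4.096.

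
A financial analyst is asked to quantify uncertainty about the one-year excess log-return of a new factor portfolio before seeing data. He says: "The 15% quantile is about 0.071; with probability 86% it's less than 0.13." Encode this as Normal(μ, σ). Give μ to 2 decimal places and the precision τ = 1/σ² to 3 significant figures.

The p-quantile of Normal(μ,σ) is μ + z_p·σ, with z_{0.15} = -1.036 and z_{0.86} = 1.08.
Eliminate σ: μ = (z₂·x₁ − z₁·x₂)/(z₂ − z₁) = (1.08·0.071 − (-1.036)·0.13)/2.117 = 0.10.
Then σ = (x₂ − x₁)/(z₂ − z₁) = (0.13 − 0.071)/2.117 = 0.03.
Precision τ = 1/σ² = 1/0.02787² = 1290.

μ = 0.10, τ = 1290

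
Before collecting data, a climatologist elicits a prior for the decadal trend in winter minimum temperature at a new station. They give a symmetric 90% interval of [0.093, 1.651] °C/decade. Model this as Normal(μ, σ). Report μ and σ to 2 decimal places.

μ = 0.87, σ = 0.47

A symmetric 90% interval runs μ ± z·σ with z = 1.645.
Half-width = 0.779, so σ = 0.779/1.645 = 0.47.
μ is the interval midpoint, 0.87.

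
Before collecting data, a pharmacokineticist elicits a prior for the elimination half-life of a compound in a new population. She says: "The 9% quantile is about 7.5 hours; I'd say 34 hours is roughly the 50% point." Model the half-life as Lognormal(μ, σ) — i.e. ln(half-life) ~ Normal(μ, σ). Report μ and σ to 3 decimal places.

μ ≈ 3.526, σ ≈ 1.127

If T ~ Lognormal(μ,σ) then ln T ~ Normal(μ,σ), so the p-quantile of ln T is μ + z_p·σ.
ln(7.5) = 2.015 and ln(34) = 3.526; z_{0.09} = -1.341, z_{0.5} = 0.
σ = (3.526 − 2.015)/(0 − (-1.341)) = 1.127.
μ = 2.015 − (-1.341)·1.127 = 3.526.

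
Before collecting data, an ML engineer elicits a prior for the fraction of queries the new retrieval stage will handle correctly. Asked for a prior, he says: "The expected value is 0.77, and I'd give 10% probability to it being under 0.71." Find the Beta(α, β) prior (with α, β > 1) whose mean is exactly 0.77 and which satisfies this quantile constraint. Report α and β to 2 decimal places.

With mean 0.77 fixed, write α = 0.77s, β = 0.23s where s = α+β.
Need P(θ < 0.71) = 0.1 under Beta(0.77s, 0.23s). Normal approximation: (q−m)/√(m(1−m)/s) ≈ z_{0.1} = -1.28, so s ≈ 0.77·0.23·(-1.28)²/(0.71−0.77)² = 80.8.
At s = 80.8: P(θ<0.71) ≈ 0.104. Adjusting to match 0.1 gives s ≈ 83.88.
So α = 0.77·83.88 ≈ 64.59, β = 0.23·83.88 ≈ 19.29.

α ≈ 64.59, β ≈ 19.29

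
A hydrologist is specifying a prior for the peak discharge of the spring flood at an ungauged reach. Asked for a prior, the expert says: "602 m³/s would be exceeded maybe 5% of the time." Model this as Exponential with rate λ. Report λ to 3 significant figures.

λ ≈ 0.00498

P(T > 602.0) = e^(−λ·602.0) = 0.05, so λ = −ln(0.05)/602.0 = 0.00498.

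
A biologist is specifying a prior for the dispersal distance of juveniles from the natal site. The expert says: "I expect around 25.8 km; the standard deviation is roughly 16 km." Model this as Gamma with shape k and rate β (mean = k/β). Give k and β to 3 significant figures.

k ≈ 2.6, β ≈ 0.101

For Gamma(k, rate β): mean = k/β, variance = k/β², so CV = 1/√k.
CV = SD/mean = 16/25.8 = 0.6202, hence k = 1/CV² = 2.6.
Then β = k/mean = 2.6/25.8 = 0.101.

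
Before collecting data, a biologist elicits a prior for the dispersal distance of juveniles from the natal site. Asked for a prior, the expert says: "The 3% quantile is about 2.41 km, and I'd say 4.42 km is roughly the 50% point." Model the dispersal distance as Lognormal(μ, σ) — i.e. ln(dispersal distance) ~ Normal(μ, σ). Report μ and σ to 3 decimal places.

If T ~ Lognormal(μ,σ) then ln T ~ Normal(μ,σ), so the p-quantile of ln T is μ + z_p·σ.
ln(2.41) = 0.8796 and ln(4.42) = 1.486; z_{0.03} = -1.881, z_{0.5} = 0.
σ = (1.486 − 0.8796)/(0 − (-1.881)) = 0.322.
μ = 0.8796 − (-1.881)·0.322 = 1.486.

μ ≈ 1.486, σ ≈ 0.322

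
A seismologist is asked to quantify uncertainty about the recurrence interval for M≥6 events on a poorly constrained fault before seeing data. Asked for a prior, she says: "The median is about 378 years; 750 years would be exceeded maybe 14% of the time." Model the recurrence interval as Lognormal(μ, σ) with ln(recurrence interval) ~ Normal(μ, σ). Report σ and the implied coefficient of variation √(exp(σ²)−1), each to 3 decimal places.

σ ≈ 0.634, CV ≈ 0.704

If T ~ Lognormal(μ,σ) then ln T ~ Normal(μ,σ), so the p-quantile of ln T is μ + z_p·σ.
ln(378) = 5.935 and ln(750) = 6.62; z_{0.5} = 0, z_{0.86} = 1.08.
σ = (6.62 − 5.935)/(1.08 − (0)) = 0.634.
μ = 5.935 − (0)·0.634 = 5.935.
CV = √(exp(σ²)−1) = √(exp(0.4023)−1) = 0.704.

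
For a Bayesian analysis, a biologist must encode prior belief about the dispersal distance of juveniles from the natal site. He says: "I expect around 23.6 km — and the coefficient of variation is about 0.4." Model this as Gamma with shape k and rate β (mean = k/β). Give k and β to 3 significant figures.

For Gamma(k, rate β): mean = k/β, variance = k/β², so CV = 1/√k.
CV = 0.4, hence k = 1/CV² = 6.25.
Then β = k/mean = 6.25/23.6 = 0.265.

k ≈ 6.25, β ≈ 0.265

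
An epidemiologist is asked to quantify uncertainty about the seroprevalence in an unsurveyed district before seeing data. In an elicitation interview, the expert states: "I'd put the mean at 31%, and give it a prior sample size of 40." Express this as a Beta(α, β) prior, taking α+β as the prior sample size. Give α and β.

α = 12.4, β = 27.6

Under the effective-sample-size interpretation, Beta(α, β) has prior mean α/(α+β) and prior sample size α+β.
So α+β = 40 and α/(α+β) = 0.31, giving α = 0.31·40 = 12.4 and β = 40 − 12.4 = 27.6.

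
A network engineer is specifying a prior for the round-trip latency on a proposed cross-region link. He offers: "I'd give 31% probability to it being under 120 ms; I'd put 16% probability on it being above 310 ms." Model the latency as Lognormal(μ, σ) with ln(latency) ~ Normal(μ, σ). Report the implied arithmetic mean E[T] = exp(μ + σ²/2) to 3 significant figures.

If T ~ Lognormal(μ,σ) then ln T ~ Normal(μ,σ), so the p-quantile of ln T is μ + z_p·σ.
ln(120) = 4.787 and ln(310) = 5.737; z_{0.31} = -0.4959, z_{0.84} = 0.9945.
σ = (5.737 − 4.787)/(0.9945 − (-0.4959)) = 0.637.
μ = 4.787 − (-0.4959)·0.637 = 5.103.
E[T] = exp(μ + σ²/2) = exp(5.103 + 0.2028) = 202 ms.

E[T] ≈ 202 ms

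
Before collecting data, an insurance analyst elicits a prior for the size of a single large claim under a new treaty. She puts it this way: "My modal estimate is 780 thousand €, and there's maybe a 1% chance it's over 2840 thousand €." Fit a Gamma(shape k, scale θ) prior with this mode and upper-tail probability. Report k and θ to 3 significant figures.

k ≈ 3.57, θ ≈ 304

Gamma(k,θ) with k>1 has mode (k−1)θ, so θ = 780/(k−1).
Need P(X < 2840) = 0.99 with θ tied to k this way. Start at k = 2, θ = 780: P(X<2840) ≈ 0.878.
Too low — raise k to concentrate. Iterating converges to k ≈ 3.57.
Then θ = 780/(3.57−1) ≈ 304.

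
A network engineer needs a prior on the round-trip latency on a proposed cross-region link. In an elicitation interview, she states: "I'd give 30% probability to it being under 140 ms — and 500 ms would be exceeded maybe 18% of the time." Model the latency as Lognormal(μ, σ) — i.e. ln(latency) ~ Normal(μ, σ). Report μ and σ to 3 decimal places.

μ ≈ 5.405, σ ≈ 0.884

If T ~ Lognormal(μ,σ) then ln T ~ Normal(μ,σ), so the p-quantile of ln T is μ + z_p·σ.
ln(140) = 4.942 and ln(500) = 6.215; z_{0.3} = -0.5244, z_{0.82} = 0.9154.
σ = (6.215 − 4.942)/(0.9154 − (-0.5244)) = 0.884.
μ = 4.942 − (-0.5244)·0.884 = 5.405.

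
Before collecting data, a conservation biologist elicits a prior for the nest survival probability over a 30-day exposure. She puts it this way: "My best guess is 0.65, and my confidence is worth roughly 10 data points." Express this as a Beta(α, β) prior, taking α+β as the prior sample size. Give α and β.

α = 6.5, β = 3.5

Under the effective-sample-size interpretation, Beta(α, β) has prior mean α/(α+β) and prior sample size α+β.
So α+β = 10 and α/(α+β) = 0.65, giving α = 0.65·10 = 6.5 and β = 10 − 6.5 = 3.5.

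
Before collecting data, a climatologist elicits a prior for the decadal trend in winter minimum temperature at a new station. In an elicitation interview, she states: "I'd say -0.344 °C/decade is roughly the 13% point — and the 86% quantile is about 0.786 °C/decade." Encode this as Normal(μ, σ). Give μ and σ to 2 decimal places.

For Normal(μ,σ), the p-quantile is μ + z_p·σ. Here z_{0.13} = -1.126, z_{0.86} = 1.08.
So -0.344 = μ − 1.126σ and 0.786 = μ + 1.08σ.
Subtracting: σ = (0.786 − -0.344)/(1.08 − (-1.126)) = 0.51.
Then μ = -0.344 − (-1.126)·0.51 = 0.23.

μ = 0.23, σ = 0.51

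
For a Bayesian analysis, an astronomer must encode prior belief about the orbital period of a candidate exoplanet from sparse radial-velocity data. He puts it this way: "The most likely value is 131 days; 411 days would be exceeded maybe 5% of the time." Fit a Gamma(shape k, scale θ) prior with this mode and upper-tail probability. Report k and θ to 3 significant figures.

Gamma(k,θ) with k>1 has mode (k−1)θ, so θ = 131/(k−1).
Need P(X < 411) = 0.95 with θ tied to k this way. Start at k = 2, θ = 131: P(X<411) ≈ 0.820.
Too low — raise k to concentrate. Iterating converges to k ≈ 3.01.
Then θ = 131/(3.01−1) ≈ 65.1.

k ≈ 3.01, θ ≈ 65.1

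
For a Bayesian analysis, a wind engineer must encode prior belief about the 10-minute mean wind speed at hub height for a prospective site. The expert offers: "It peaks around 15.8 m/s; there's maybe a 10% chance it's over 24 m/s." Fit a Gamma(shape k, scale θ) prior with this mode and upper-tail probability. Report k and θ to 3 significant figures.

k ≈ 11.7, θ ≈ 1.48

Gamma(k,θ) with k>1 has mode (k−1)θ, so θ = 15.8/(k−1).
Need P(X < 24) = 0.9 with θ tied to k this way. Start at k = 2, θ = 15.8: P(X<24) ≈ 0.449.
Too low — raise k to concentrate. Iterating converges to k ≈ 11.7.
Then θ = 15.8/(11.7−1) ≈ 1.48.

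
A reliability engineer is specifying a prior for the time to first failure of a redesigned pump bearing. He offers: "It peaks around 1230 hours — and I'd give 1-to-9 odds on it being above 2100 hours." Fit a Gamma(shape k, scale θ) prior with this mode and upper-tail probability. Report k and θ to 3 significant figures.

k ≈ 7.62, θ ≈ 186

Gamma(k,θ) with k>1 has mode (k−1)θ, so θ = 1230/(k−1).
Need P(X < 2100) = 0.9 with θ tied to k this way. Start at k = 2, θ = 1230: P(X<2100) ≈ 0.509.
Too low — raise k to concentrate. Iterating converges to k ≈ 7.62.
Then θ = 1230/(7.62−1) ≈ 186.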